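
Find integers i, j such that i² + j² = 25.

We need to find integers i, j > 0 such that i² + j² = 25.
Trying i = 3: j² = 25 - 3² = 25 - 9 = 16
j = 4
Check: 3² + 4² = 9 + 16 = 25 ✓

25 = 3² + 4²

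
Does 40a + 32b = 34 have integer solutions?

Step 1: Compute gcd(40, 32).
gcd(40, 32) = 8

Step 2: Check divisibility.
Does 8 divide 34? 34 = 8 x 4 + 2, so no.

By the theorem on linear Diophantine equations, 40a + 32b = 34 has integer solutions if and only if gcd(40, 32) divides 34. Since 8 does not divide 34, no solutions exist.

No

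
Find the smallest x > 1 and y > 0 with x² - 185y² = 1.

We seek the smallest positive integers (x, y) with x² - 185y² = 1, i.e., x² = 185y² + 1.
Try successive y values:
y = 1: x² = 185·1² + 1 = 186, not a perfect square
y = 2: x² = 185·2² + 1 = 741, not a perfect square
y = 3: x² = 185·3² + 1 = 1666, not a perfect square
... continuing the search (or via continued fractions) ...
y = 680: x² = 185·680² + 1 = 85544001, x = 9249 ✓

Verify: 9249² - 185·680² = 85544001 - 85544000 = 1 ✓

x = 9249, y = 680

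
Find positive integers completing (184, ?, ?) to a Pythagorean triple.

We need the other leg and hypotenuse such that 184² + x² = c².
Take x = 1050, c = 1066: 184² + 1050² = 33856 + 1102500 = 1136356 = 1066² ✓
Triple: (1050, 184, 1066)

(1050, 184, 1066)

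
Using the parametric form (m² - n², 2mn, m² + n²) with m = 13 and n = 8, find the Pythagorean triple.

a = m² - n² = 13² - 8² = 169 - 64 = 105
b = 2mn = 2·13·8 = 208
c = m² + n² = 169 + 64 = 233
Verify: 105² + 208² = 11025 + 43264 = 54289 = 233² ✓

(105, 208, 233)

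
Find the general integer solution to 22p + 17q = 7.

Step 1: Compute gcd(22, 17) = 1.
Since 1 divides 7, solutions exist.

Step 2: Find a particular solution using extended Euclidean algorithm.
We get p₀ = 49, q₀ = -63.
Check: 22*49 + 17*-63 = 7 = 7 ✓

Step 3: Write the general solution.
p = 49 + (17/1)t = 49 + 17t
q = -63 - (22/1)t = -63 - 22t
for any integer t.

p = 49 + 17t, q = -63 - 22t for integer t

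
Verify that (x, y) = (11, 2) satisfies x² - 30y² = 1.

Compute x² = 11² = 121
Compute 30y² = 30·2² = 30·4 = 120
x² - 30y² = 121 - 120 = 1
Since this equals 1, (11, 2) is a solution.

Yes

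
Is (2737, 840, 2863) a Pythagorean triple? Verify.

Compute a² + b² = 2737² + 840² = 7491169 + 705600 = 8196769
Compute c² = 2863² = 8196769
Since 8196769 = 8196769, confirmed.

Yes, it is a Pythagorean triple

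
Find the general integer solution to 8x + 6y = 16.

Step 1: Compute gcd(8, 6) = 2.
Since 2 divides 16, solutions exist.

Step 2: Find a particular solution using extended Euclidean algorithm.
We get x₀ = 8, y₀ = -8.
Check: 8*8 + 6*-8 = 16 = 16 ✓

Step 3: Write the general solution.
x = 8 + (6/2)t = 8 + 3t
y = -8 - (8/2)t = -8 - 4t
for any integer t.

x = 8 + 3t, y = -8 - 4t for integer t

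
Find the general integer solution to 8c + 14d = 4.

Step 1: Compute gcd(8, 14) = 2.
Since 2 divides 4, solutions exist.

Step 2: Find a particular solution using extended Euclidean algorithm.
We get c₀ = 4, d₀ = -2.
Check: 8*4 + 14*-2 = 4 = 4 ✓

Step 3: Write the general solution.
c = 4 + (14/2)t = 4 + 7t
d = -2 - (8/2)t = -2 - 4t
for any integer t.

c = 4 + 7t, d = -2 - 4t for integer t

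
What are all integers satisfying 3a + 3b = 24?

Step 1: Compute gcd(3, 3) = 3.
Since 3 divides 24, solutions exist.

Step 2: Find a particular solution using extended Euclidean algorithm.
We get a₀ = 0, b₀ = 8.
Check: 3*0 + 3*8 = 24 = 24 ✓

Step 3: Write the general solution.
a = 0 + (3/3)t = 0 + 1t
b = 8 - (3/3)t = 8 - 1t
for any integer t.

a = 0 + 1t, b = 8 - 1t for integer t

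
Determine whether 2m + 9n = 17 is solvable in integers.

Step 1: Compute gcd(2, 9).
gcd(2, 9) = 1

Step 2: Check divisibility.
Does 1 divide 17? 17 = 1 x 17, so yes.

By the theorem on linear Diophantine equations, 2m + 9n = 17 has integer solutions if and only if gcd(2, 9) divides 17. Since 1 | 17, solutions exist.

Yes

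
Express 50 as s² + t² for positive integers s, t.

We need to find integers s, t > 0 such that s² + t² = 50.
Trying s = 1: t² = 50 - 1² = 50 - 1 = 49
t = 7
Check: 1² + 7² = 1 + 49 = 50 ✓

50 = 1² + 7²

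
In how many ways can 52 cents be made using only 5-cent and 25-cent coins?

We need non-negative integers (x, y) with 5x + 25y = 52.
For each x from 0 to 10, check if (52 - 5x) is a non-negative multiple of 25.
Solutions (x, y): none
Count: 0

0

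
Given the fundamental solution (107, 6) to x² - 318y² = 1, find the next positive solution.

Solutions to x² - Dy² = 1 are generated by powers of (x₀ + y₀√D).
The next solution satisfies x₁ + y₁√318 = (x₀ + y₀√318)², giving:
x₁ = x₀² + 318y₀² = 107² + 318·6² = 11449 + 11448 = 22897
y₁ = 2x₀y₀ = 2·107·6 = 1284

Verify: 22897² - 318·1284² = 524272609 - 524272608 = 1 ✓

x = 22897, y = 1284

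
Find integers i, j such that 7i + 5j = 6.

Step 1: Check solvability.
gcd(7, 5) = 1
Since 1 divides 6, solutions exist.

Step 2: Apply extended Euclidean algorithm to find gcd.
We find integers such that 7*x0 + 5*y0 = 1

Step 3: Scale the particular solution.
Multiply by 6/1 = 6:
i = -12, j = 18

Step 4: Verify.
7*(-12) + 5*(18) = 6 = 6 ✓

i = -12, j = 18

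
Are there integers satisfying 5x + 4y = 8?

Step 1: Compute gcd(5, 4).
gcd(5, 4) = 1

Step 2: Check divisibility.
Does 1 divide 8? 8 = 1 x 8, so yes.

By the theorem on linear Diophantine equations, 5x + 4y = 8 has integer solutions if and only if gcd(5, 4) divides 8. Since 1 | 8, solutions exist.

Yes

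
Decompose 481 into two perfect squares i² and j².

We need to find integers i, j > 0 such that i² + j² = 481.
Trying i = 9: j² = 481 - 9² = 481 - 81 = 400
j = 20
Check: 9² + 20² = 81 + 400 = 481 ✓

481 = 9² + 20²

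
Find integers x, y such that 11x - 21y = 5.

Step 1: Check solvability.
gcd(11, 21) = 1
Since 1 divides 5, solutions exist.

Step 2: Apply extended Euclidean algorithm to find gcd.
We find integers such that 11*x0 + 21*y0 = 1

Step 3: Scale the particular solution.
Multiply by 5/1 = 5:
x = 10, y = 5

Step 4: Verify.
11*(10) - 21*(5) = 5 = 5 ✓

x = 10, y = 5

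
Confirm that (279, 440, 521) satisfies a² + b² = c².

Compute a² + b² = 279² + 440² = 77841 + 193600 = 271441
Compute c² = 521² = 271441
Since 271441 = 271441, confirmed.

Yes, it is a Pythagorean triple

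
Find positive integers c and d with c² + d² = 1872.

We need to find integers c, d > 0 such that c² + d² = 1872.
Trying c = 24: d² = 1872 - 24² = 1872 - 576 = 1296
d = 36
Check: 24² + 36² = 576 + 1296 = 1872 ✓

1872 = 24² + 36²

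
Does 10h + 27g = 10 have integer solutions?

Step 1: Compute gcd(10, 27).
gcd(10, 27) = 1

Step 2: Check divisibility.
Does 1 divide 10? 10 = 1 x 10, so yes.

By the theorem on linear Diophantine equations, 10h + 27g = 10 has integer solutions if and only if gcd(10, 27) divides 10. Since 1 | 10, solutions exist.

Yes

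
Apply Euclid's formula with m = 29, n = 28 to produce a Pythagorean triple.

a = m² - n² = 29² - 28² = 841 - 784 = 57
b = 2mn = 2·29·28 = 1624
c = m² + n² = 841 + 784 = 1625
Verify: 57² + 1624² = 3249 + 2637376 = 2640625 = 1625² ✓

(57, 1624, 1625)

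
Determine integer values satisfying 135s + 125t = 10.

Step 1: Check solvability.
gcd(135, 125) = 5
Since 5 divides 10, solutions exist.

Step 2: Apply extended Euclidean algorithm to find gcd.
We find integers such that 135*x0 + 125*y0 = 5

Step 3: Scale the particular solution.
Multiply by 10/5 = 2:
s = -24, t = 26

Step 4: Verify.
135*(-24) + 125*(26) = 10 = 10 ✓

s = -24, t = 26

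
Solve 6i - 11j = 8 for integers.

Step 1: Check solvability.
gcd(6, 11) = 1
Since 1 divides 8, solutions exist.

Step 2: Apply extended Euclidean algorithm to find gcd.
We find integers such that 6*x0 + 11*y0 = 1

Step 3: Scale the particular solution.
Multiply by 8/1 = 8:
i = 16, j = 8

Step 4: Verify.
6*(16) - 11*(8) = 8 = 8 ✓

i = 16, j = 8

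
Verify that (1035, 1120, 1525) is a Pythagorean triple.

Compute a² + b² = 1035² + 1120² = 1071225 + 1254400 = 2325625
Compute c² = 1525² = 2325625
Since 2325625 = 2325625, confirmed.

Yes, it is a Pythagorean triple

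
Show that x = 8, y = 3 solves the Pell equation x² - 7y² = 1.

Compute x² = 8² = 64
Compute 7y² = 7·3² = 7·9 = 63
x² - 7y² = 64 - 63 = 1
Since this equals 1, (8, 3) is a solution.

Yes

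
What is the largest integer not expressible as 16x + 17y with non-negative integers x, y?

For two coprime denominations a and b, the Frobenius number (largest value not representable as a non-negative combination) is ab - a - b.
Here gcd(16, 17) = 1, so they are coprime.
F(16, 17) = 16·17 - 16 - 17 = 272 - 33 = 239

239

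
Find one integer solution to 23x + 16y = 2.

Step 1: Check solvability.
gcd(23, 16) = 1
Since 1 divides 2, solutions exist.

Step 2: Apply extended Euclidean algorithm to find gcd.
We find integers such that 23*x0 + 16*y0 = 1

Step 3: Scale the particular solution.
Multiply by 2/1 = 2:
x = 14, y = -20

Step 4: Verify.
23*(14) + 16*(-20) = 2 = 2 ✓

x = 14, y = -20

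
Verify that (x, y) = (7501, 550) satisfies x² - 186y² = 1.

Compute x² = 7501² = 56265001
Compute 186y² = 186·550² = 186·302500 = 56265000
x² - 186y² = 56265001 - 56265000 = 1
Since this equals 1, (7501, 550) is a solution.

Yes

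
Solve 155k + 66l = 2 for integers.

Step 1: Check solvability.
gcd(155, 66) = 1
Since 1 divides 2, solutions exist.

Step 2: Apply extended Euclidean algorithm to find gcd.
We find integers such that 155*x0 + 66*y0 = 1

Step 3: Scale the particular solution.
Multiply by 2/1 = 2:
k = 46, l = -108

Step 4: Verify.
155*(46) + 66*(-108) = 2 = 2 ✓

k = 46, l = -108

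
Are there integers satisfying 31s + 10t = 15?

Step 1: Compute gcd(31, 10).
gcd(31, 10) = 1

Step 2: Check divisibility.
Does 1 divide 15? 15 = 1 x 15, so yes.

By the theorem on linear Diophantine equations, 31s + 10t = 15 has integer solutions if and only if gcd(31, 10) divides 15. Since 1 | 15, solutions exist.

Yes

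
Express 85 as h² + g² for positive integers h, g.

We need to find integers h, g > 0 such that h² + g² = 85.
Trying h = 2: g² = 85 - 2² = 85 - 4 = 81
g = 9
Check: 2² + 9² = 4 + 81 = 85 ✓

85 = 2² + 9²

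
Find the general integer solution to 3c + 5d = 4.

Step 1: Compute gcd(3, 5) = 1.
Since 1 divides 4, solutions exist.

Step 2: Find a particular solution using extended Euclidean algorithm.
We get c₀ = 8, d₀ = -4.
Check: 3*8 + 5*-4 = 4 = 4 ✓

Step 3: Write the general solution.
c = 8 + (5/1)t = 8 + 5t
d = -4 - (3/1)t = -4 - 3t
for any integer t.

c = 8 + 5t, d = -4 - 3t for integer t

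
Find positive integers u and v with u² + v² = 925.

We need to find integers u, v > 0 such that u² + v² = 925.
Trying u = 5: v² = 925 - 5² = 925 - 25 = 900
v = 30
Check: 5² + 30² = 25 + 900 = 925 ✓

925 = 5² + 30²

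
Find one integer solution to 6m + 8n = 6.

Step 1: Check solvability.
gcd(6, 8) = 2
Since 2 divides 6, solutions exist.

Step 2: Apply extended Euclidean algorithm to find gcd.
We find integers such that 6*x0 + 8*y0 = 2

Step 3: Scale the particular solution.
Multiply by 6/2 = 3:
m = -3, n = 3

Step 4: Verify.
6*(-3) + 8*(3) = 6 = 6 ✓

m = -3, n = 3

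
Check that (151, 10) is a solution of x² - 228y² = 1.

Compute x² = 151² = 22801
Compute 228y² = 228·10² = 228·100 = 22800
x² - 228y² = 22801 - 22800 = 1
Since this equals 1, (151, 10) is a solution.

Yes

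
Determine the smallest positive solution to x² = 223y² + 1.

We seek the smallest positive integers (x, y) with x² - 223y² = 1, i.e., x² = 223y² + 1.
Try successive y values:
y = 1: x² = 223·1² + 1 = 224, not a perfect square
y = 2: x² = 223·2² + 1 = 893, not a perfect square
y = 3: x² = 223·3² + 1 = 2008, not a perfect square
... continuing the search (or via continued fractions) ...
y = 15: x² = 223·15² + 1 = 50176, x = 224 ✓

Verify: 224² - 223·15² = 50176 - 50175 = 1 ✓

x = 224, y = 15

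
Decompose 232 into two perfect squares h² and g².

We need to find integers h, g > 0 such that h² + g² = 232.
Trying h = 6: g² = 232 - 6² = 232 - 36 = 196
g = 14
Check: 6² + 14² = 36 + 196 = 232 ✓

232 = 6² + 14²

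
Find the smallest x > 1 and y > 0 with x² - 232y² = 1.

We seek the smallest positive integers (x, y) with x² - 232y² = 1, i.e., x² = 232y² + 1.
Try successive y values:
y = 1: x² = 232·1² + 1 = 233, not a perfect square
y = 2: x² = 232·2² + 1 = 929, not a perfect square
y = 3: x² = 232·3² + 1 = 2089, not a perfect square
... continuing the search (or via continued fractions) ...
y = 1287: x² = 232·1287² + 1 = 384277609, x = 19603 ✓

Verify: 19603² - 232·1287² = 384277609 - 384277608 = 1 ✓

x = 19603, y = 1287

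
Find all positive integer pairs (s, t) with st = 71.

The positive divisors of 71 are: 1, 71.
Each divisor d gives the pair (d, 71/d):
(1, 71), (71, 1)

(1, 71), (71, 1)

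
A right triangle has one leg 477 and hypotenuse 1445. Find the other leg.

b² = c² - a² = 2088025 - 227529 = 1860496
b = 1364

1364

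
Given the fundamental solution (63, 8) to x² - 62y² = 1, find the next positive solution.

Solutions to x² - Dy² = 1 are generated by powers of (x₀ + y₀√D).
The next solution satisfies x₁ + y₁√62 = (x₀ + y₀√62)², giving:
x₁ = x₀² + 62y₀² = 63² + 62·8² = 3969 + 3968 = 7937
y₁ = 2x₀y₀ = 2·63·8 = 1008

Verify: 7937² - 62·1008² = 62995969 - 62995968 = 1 ✓

x = 7937, y = 1008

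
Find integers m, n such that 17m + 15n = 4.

Step 1: Check solvability.
gcd(17, 15) = 1
Since 1 divides 4, solutions exist.

Step 2: Apply extended Euclidean algorithm to find gcd.
We find integers such that 17*x0 + 15*y0 = 1

Step 3: Scale the particular solution.
Multiply by 4/1 = 4:
m = -28, n = 32

Step 4: Verify.
17*(-28) + 15*(32) = 4 = 4 ✓

m = -28, n = 32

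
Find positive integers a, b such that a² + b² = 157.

Search for a with 157 - a² a perfect square.
a = 6: 157 - 6² = 157 - 36 = 121 = 11² ✓
So a = 6, b = 11.

a = 6, b = 11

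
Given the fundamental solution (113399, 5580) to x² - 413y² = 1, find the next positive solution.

Solutions to x² - Dy² = 1 are generated by powers of (x₀ + y₀√D).
The next solution satisfies x₁ + y₁√413 = (x₀ + y₀√413)², giving:
x₁ = x₀² + 413y₀² = 113399² + 413·5580² = 12859333201 + 12859333200 = 25718666401
y₁ = 2x₀y₀ = 2·113399·5580 = 1265532840

Verify: 25718666401² - 413·1265532840² = 661449801445926292801 - 661449801445926292800 = 1 ✓

x = 25718666401, y = 1265532840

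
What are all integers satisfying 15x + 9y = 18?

Step 1: Compute gcd(15, 9) = 3.
Since 3 divides 18, solutions exist.

Step 2: Find a particular solution using extended Euclidean algorithm.
We get x₀ = -6, y₀ = 12.
Check: 15*-6 + 9*12 = 18 = 18 ✓

Step 3: Write the general solution.
x = -6 + (9/3)t = -6 + 3t
y = 12 - (15/3)t = 12 - 5t
for any integer t.

x = -6 + 3t, y = 12 - 5t for integer t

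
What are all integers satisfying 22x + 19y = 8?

Step 1: Compute gcd(22, 19) = 1.
Since 1 divides 8, solutions exist.

Step 2: Find a particular solution using extended Euclidean algorithm.
We get x₀ = -48, y₀ = 56.
Check: 22*-48 + 19*56 = 8 = 8 ✓

Step 3: Write the general solution.
x = -48 + (19/1)t = -48 + 19t
y = 56 - (22/1)t = 56 - 22t
for any integer t.

x = -48 + 19t, y = 56 - 22t for integer t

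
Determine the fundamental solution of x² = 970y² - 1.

We need x² = 970y² - 1. Try successive y:
y = 1: x² = 970·1² - 1 = 969, not a perfect square
y = 2: x² = 970·2² - 1 = 3879, not a perfect square
y = 3: x² = 970·3² - 1 = 8729, not a perfect square
...
y = 10537: x² = 970·10537² - 1 = 107697517929 = 328173² ✓
Check: 328173² - 970·10537² = 107697517929 - 107697517930 = -1 ✓

x = 328173, y = 10537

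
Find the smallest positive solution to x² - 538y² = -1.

We need x² = 538y² - 1. Try successive y:
y = 1: x² = 538·1² - 1 = 537, not a perfect square
y = 2: x² = 538·2² - 1 = 2151, not a perfect square
y = 3: x² = 538·3² - 1 = 4841, not a perfect square
...
y = 2977: x² = 538·2977² - 1 = 4768040601 = 69051² ✓
Check: 69051² - 538·2977² = 4768040601 - 4768040602 = -1 ✓

x = 69051, y = 2977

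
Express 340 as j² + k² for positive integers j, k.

We need to find integers j, k > 0 such that j² + k² = 340.
Trying j = 4: k² = 340 - 4² = 340 - 16 = 324
k = 18
Check: 4² + 18² = 16 + 324 = 340 ✓

340 = 4² + 18²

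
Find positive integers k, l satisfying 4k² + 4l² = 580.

Try small values of k and check whether (580 - 4k²)/4 is a perfect square.
k = 8: 4·8² = 256, so 4l² = 580 - 256 = 324, giving l² = 81, l = 9.
Check: 4·8² + 4·9² = 256 + 324 = 580 ✓

k = 8, l = 9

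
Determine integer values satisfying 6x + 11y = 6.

Step 1: Check solvability.
gcd(6, 11) = 1
Since 1 divides 6, solutions exist.

Step 2: Apply extended Euclidean algorithm to find gcd.
We find integers such that 6*x0 + 11*y0 = 1

Step 3: Scale the particular solution.
Multiply by 6/1 = 6:
x = 12, y = -6

Step 4: Verify.
6*(12) + 11*(-6) = 6 = 6 ✓

x = 12, y = -6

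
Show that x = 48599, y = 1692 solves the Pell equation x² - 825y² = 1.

Compute x² = 48599² = 2361862801
Compute 825y² = 825·1692² = 825·2862864 = 2361862800
x² - 825y² = 2361862801 - 2361862800 = 1
Since this equals 1, (48599, 1692) is a solution.

Yes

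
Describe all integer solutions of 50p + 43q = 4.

Step 1: Compute gcd(50, 43) = 1.
Since 1 divides 4, solutions exist.

Step 2: Find a particular solution using extended Euclidean algorithm.
We get p₀ = -24, q₀ = 28.
Check: 50*-24 + 43*28 = 4 = 4 ✓

Step 3: Write the general solution.
p = -24 + (43/1)t = -24 + 43t
q = 28 - (50/1)t = 28 - 50t
for any integer t.

p = -24 + 43t, q = 28 - 50t for integer t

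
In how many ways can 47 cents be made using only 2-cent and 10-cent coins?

We need non-negative integers (x, y) with 2x + 10y = 47.
For each x from 0 to 23, check if (47 - 2x) is a non-negative multiple of 10.
Solutions (x, y): none
Count: 0

0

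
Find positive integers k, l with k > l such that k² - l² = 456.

Factor: k² - l² = (k+l)(k-l) = 456.
We need two factors of 456 with the same parity.
Use k+l = 228 and k-l = 2 (product 228·2 = 456).
Adding: 2k = 230, so k = 115.
Subtracting: 2l = 226, so l = 113.
Check: 115² - 113² = 13225 - 12769 = 456 ✓

k = 115, l = 113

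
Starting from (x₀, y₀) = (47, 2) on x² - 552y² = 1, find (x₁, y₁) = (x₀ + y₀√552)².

Solutions to x² - Dy² = 1 are generated by powers of (x₀ + y₀√D).
The next solution satisfies x₁ + y₁√552 = (x₀ + y₀√552)², giving:
x₁ = x₀² + 552y₀² = 47² + 552·2² = 2209 + 2208 = 4417
y₁ = 2x₀y₀ = 2·47·2 = 188

Verify: 4417² - 552·188² = 19509889 - 19509888 = 1 ✓

x = 4417, y = 188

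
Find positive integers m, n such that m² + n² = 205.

Search for m with 205 - m² a perfect square.
m = 3: 205 - 3² = 205 - 9 = 196 = 14² ✓
So m = 3, n = 14.

m = 3, n = 14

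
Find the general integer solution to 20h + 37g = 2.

Step 1: Compute gcd(20, 37) = 1.
Since 1 divides 2, solutions exist.

Step 2: Find a particular solution using extended Euclidean algorithm.
We get h₀ = 26, g₀ = -14.
Check: 20*26 + 37*-14 = 2 = 2 ✓

Step 3: Write the general solution.
h = 26 + (37/1)t = 26 + 37t
g = -14 - (20/1)t = -14 - 20t
for any integer t.

h = 26 + 37t, g = -14 - 20t for integer t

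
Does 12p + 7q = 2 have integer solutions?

Step 1: Compute gcd(12, 7).
gcd(12, 7) = 1

Step 2: Check divisibility.
Does 1 divide 2? 2 = 1 x 2, so yes.

By the theorem on linear Diophantine equations, 12p + 7q = 2 has integer solutions if and only if gcd(12, 7) divides 2. Since 1 | 2, solutions exist.

Yes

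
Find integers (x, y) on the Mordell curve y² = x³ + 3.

Try small integer x values and check whether x³ + 3 is a perfect square.
x = 1: x³ + 3 = 1³ + 3 = 1 + 3 = 4
Is 4 a perfect square? 2² = 4 ✓
So (x, y) = (1, -2) is a solution.

x = 1, y = -2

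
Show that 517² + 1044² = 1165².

Compute a² + b² = 517² + 1044² = 267289 + 1089936 = 1357225
Compute c² = 1165² = 1357225
Since 1357225 = 1357225, confirmed.

Yes, it is a Pythagorean triple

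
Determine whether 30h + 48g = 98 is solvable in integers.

Step 1: Compute gcd(30, 48).
gcd(30, 48) = 6

Step 2: Check divisibility.
Does 6 divide 98? 98 = 6 x 16 + 2, so no.

By the theorem on linear Diophantine equations, 30h + 48g = 98 has integer solutions if and only if gcd(30, 48) divides 98. Since 6 does not divide 98, no solutions exist.

No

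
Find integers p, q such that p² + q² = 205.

We need to find integers p, q > 0 such that p² + q² = 205.
Trying p = 3: q² = 205 - 3² = 205 - 9 = 196
q = 14
Check: 3² + 14² = 9 + 196 = 205 ✓

205 = 3² + 14²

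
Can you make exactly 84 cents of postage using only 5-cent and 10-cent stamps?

We need non-negative x, y with 5x + 10y = 84.
gcd(5, 10) = 5, and 5 does not divide 84.
No integer solutions exist, so certainly no non-negative ones.

No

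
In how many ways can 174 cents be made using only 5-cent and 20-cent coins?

We need non-negative integers (x, y) with 5x + 20y = 174.
For each x from 0 to 34, check if (174 - 5x) is a non-negative multiple of 20.
Solutions (x, y): none
Count: 0

0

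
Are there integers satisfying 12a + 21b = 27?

Step 1: Compute gcd(12, 21).
gcd(12, 21) = 3

Step 2: Check divisibility.
Does 3 divide 27? 27 = 3 x 9, so yes.

By the theorem on linear Diophantine equations, 12a + 21b = 27 has integer solutions if and only if gcd(12, 21) divides 27. Since 3 | 27, solutions exist.

Yes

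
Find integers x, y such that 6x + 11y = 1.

Step 1: Check solvability.
gcd(6, 11) = 1
Since 1 divides 1, solutions exist.

Step 2: Apply extended Euclidean algorithm to find gcd.
We find integers such that 6*x0 + 11*y0 = 1

Step 3: Scale the particular solution.
Multiply by 1/1 = 1:
x = 2, y = -1

Step 4: Verify.
6*(2) + 11*(-1) = 1 = 1 ✓

x = 2, y = -1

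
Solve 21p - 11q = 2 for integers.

Step 1: Check solvability.
gcd(21, 11) = 1
Since 1 divides 2, solutions exist.

Step 2: Apply extended Euclidean algorithm to find gcd.
We find integers such that 21*x0 + 11*y0 = 1

Step 3: Scale the particular solution.
Multiply by 2/1 = 2:
p = -2, q = -4

Step 4: Verify.
21*(-2) - 11*(-4) = 2 = 2 ✓

p = -2, q = -4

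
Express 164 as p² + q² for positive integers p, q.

We need to find integers p, q > 0 such that p² + q² = 164.
Trying p = 8: q² = 164 - 8² = 164 - 64 = 100
q = 10
Check: 8² + 10² = 64 + 100 = 164 ✓

164 = 8² + 10²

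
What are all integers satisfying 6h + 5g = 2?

Step 1: Compute gcd(6, 5) = 1.
Since 1 divides 2, solutions exist.

Step 2: Find a particular solution using extended Euclidean algorithm.
We get h₀ = 2, g₀ = -2.
Check: 6*2 + 5*-2 = 2 = 2 ✓

Step 3: Write the general solution.
h = 2 + (5/1)t = 2 + 5t
g = -2 - (6/1)t = -2 - 6t
for any integer t.

h = 2 + 5t, g = -2 - 6t for integer t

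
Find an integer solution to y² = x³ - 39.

Try small integer x values and check whether x³ - 39 is a perfect square.
x = 4: x³ - 39 = 4³ - 39 = 64 - 39 = 25
Is 25 a perfect square? 5² = 25 ✓
So (x, y) = (4, 5) is a solution.

x = 4, y = 5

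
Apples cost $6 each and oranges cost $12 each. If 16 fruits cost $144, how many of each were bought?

Let a = apples, o = oranges.
a + o = 16
6a + 12o = 144
Substitute o = 16 - a:
6a + 12(16 - a) = 144
(6 - 12)a = 144 - 192
-6a = -48
a = 8, o = 16 - 8 = 8

Apples: 8, Oranges: 8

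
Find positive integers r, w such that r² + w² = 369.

Search for r with 369 - r² a perfect square.
r = 12: 369 - 12² = 369 - 144 = 225 = 15² ✓
So r = 12, w = 15.

r = 12, w = 15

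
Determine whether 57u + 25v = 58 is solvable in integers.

Step 1: Compute gcd(57, 25).
gcd(57, 25) = 1

Step 2: Check divisibility.
Does 1 divide 58? 58 = 1 x 58, so yes.

By the theorem on linear Diophantine equations, 57u + 25v = 58 has integer solutions if and only if gcd(57, 25) divides 58. Since 1 | 58, solutions exist.

Yes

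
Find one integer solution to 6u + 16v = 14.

Step 1: Check solvability.
gcd(6, 16) = 2
Since 2 divides 14, solutions exist.

Step 2: Apply extended Euclidean algorithm to find gcd.
We find integers such that 6*x0 + 16*y0 = 2

Step 3: Scale the particular solution.
Multiply by 14/2 = 7:
u = 21, v = -7

Step 4: Verify.
6*(21) + 16*(-7) = 14 = 14 ✓

u = 21, v = -7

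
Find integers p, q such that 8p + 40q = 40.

Step 1: Check solvability.
gcd(8, 40) = 8
Since 8 divides 40, solutions exist.

Step 2: Apply extended Euclidean algorithm to find gcd.
We find integers such that 8*x0 + 40*y0 = 8

Step 3: Scale the particular solution.
Multiply by 40/8 = 5:
p = 5, q = 0

Step 4: Verify.
8*(5) + 40*(0) = 40 = 40 ✓

p = 5, q = 0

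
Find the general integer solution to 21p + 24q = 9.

Step 1: Compute gcd(21, 24) = 3.
Since 3 divides 9, solutions exist.

Step 2: Find a particular solution using extended Euclidean algorithm.
We get p₀ = -3, q₀ = 3.
Check: 21*-3 + 24*3 = 9 = 9 ✓

Step 3: Write the general solution.
p = -3 + (24/3)t = -3 + 8t
q = 3 - (21/3)t = 3 - 7t
for any integer t.

p = -3 + 8t, q = 3 - 7t for integer t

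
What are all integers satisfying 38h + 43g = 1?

Step 1: Compute gcd(38, 43) = 1.
Since 1 divides 1, solutions exist.

Step 2: Find a particular solution using extended Euclidean algorithm.
We get h₀ = 17, g₀ = -15.
Check: 38*17 + 43*-15 = 1 = 1 ✓

Step 3: Write the general solution.
h = 17 + (43/1)t = 17 + 43t
g = -15 - (38/1)t = -15 - 38t
for any integer t.

h = 17 + 43t, g = -15 - 38t for integer t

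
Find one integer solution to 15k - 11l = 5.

Step 1: Check solvability.
gcd(15, 11) = 1
Since 1 divides 5, solutions exist.

Step 2: Apply extended Euclidean algorithm to find gcd.
We find integers such that 15*x0 + 11*y0 = 1

Step 3: Scale the particular solution.
Multiply by 5/1 = 5:
k = 15, l = 20

Step 4: Verify.
15*(15) - 11*(20) = 5 = 5 ✓

k = 15, l = 20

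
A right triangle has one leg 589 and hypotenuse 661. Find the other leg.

b² = c² - a² = 436921 - 346921 = 90000
b = 300

300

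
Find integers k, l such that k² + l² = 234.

We need to find integers k, l > 0 such that k² + l² = 234.
Trying k = 3: l² = 234 - 3² = 234 - 9 = 225
l = 15
Check: 3² + 15² = 9 + 225 = 234 ✓

234 = 3² + 15²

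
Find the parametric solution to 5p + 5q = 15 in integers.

Step 1: Compute gcd(5, 5) = 5.
Since 5 divides 15, solutions exist.

Step 2: Find a particular solution using extended Euclidean algorithm.
We get p₀ = 0, q₀ = 3.
Check: 5*0 + 5*3 = 15 = 15 ✓

Step 3: Write the general solution.
p = 0 + (5/5)t = 0 + 1t
q = 3 - (5/5)t = 3 - 1t
for any integer t.

p = 0 + 1t, q = 3 - 1t for integer t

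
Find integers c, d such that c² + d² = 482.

We need to find integers c, d > 0 such that c² + d² = 482.
Trying c = 11: d² = 482 - 11² = 482 - 121 = 361
d = 19
Check: 11² + 19² = 121 + 361 = 482 ✓

482 = 11² + 19²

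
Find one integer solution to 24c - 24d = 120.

Step 1: Check solvability.
gcd(24, 24) = 24
Since 24 divides 120, solutions exist.

Step 2: Apply extended Euclidean algorithm to find gcd.
We find integers such that 24*x0 + 24*y0 = 24

Step 3: Scale the particular solution.
Multiply by 120/24 = 5:
c = 0, d = -5

Step 4: Verify.
24*(0) - 24*(-5) = 120 = 120 ✓

c = 0, d = -5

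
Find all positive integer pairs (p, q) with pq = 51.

The positive divisors of 51 are: 1, 3, 17, 51.
Each divisor d gives the pair (d, 51/d):
(1, 51), (3, 17), (17, 3), (51, 1)

(1, 51), (3, 17), (17, 3), (51, 1)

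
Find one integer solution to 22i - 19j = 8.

Step 1: Check solvability.
gcd(22, 19) = 1
Since 1 divides 8, solutions exist.

Step 2: Apply extended Euclidean algorithm to find gcd.
We find integers such that 22*x0 + 19*y0 = 1

Step 3: Scale the particular solution.
Multiply by 8/1 = 8:
i = -48, j = -56

Step 4: Verify.
22*(-48) - 19*(-56) = 8 = 8 ✓

i = -48, j = -56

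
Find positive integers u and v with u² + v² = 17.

We need to find integers u, v > 0 such that u² + v² = 17.
Trying u = 1: v² = 17 - 1² = 17 - 1 = 16
v = 4
Check: 1² + 4² = 1 + 16 = 17 ✓

17 = 1² + 4²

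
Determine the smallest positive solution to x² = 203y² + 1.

We seek the smallest positive integers (x, y) with x² - 203y² = 1, i.e., x² = 203y² + 1.
Try successive y values:
y = 1: x² = 203·1² + 1 = 204, not a perfect square
y = 2: x² = 203·2² + 1 = 813, not a perfect square
y = 3: x² = 203·3² + 1 = 1828, not a perfect square
... continuing the search (or via continued fractions) ...
y = 4: x² = 203·4² + 1 = 3249, x = 57 ✓

Verify: 57² - 203·4² = 3249 - 3248 = 1 ✓

x = 57, y = 4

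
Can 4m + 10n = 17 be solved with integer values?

Step 1: Compute gcd(4, 10).
gcd(4, 10) = 2

Step 2: Check divisibility.
Does 2 divide 17? 17 = 2 x 8 + 1, so no.

By the theorem on linear Diophantine equations, 4m + 10n = 17 has integer solutions if and only if gcd(4, 10) divides 17. Since 2 does not divide 17, no solutions exist.

No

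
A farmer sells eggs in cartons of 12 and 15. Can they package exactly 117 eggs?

We need non-negative a, b with 12a + 15b = 117.
gcd(12, 15) = 3 divides 117.
Try a = 1: 15b = 117 - 12 = 105, so b = 7.
One way: 1 cartons of 12 and 7 cartons of 15.

Yes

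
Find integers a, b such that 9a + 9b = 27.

Step 1: Check solvability.
gcd(9, 9) = 9
Since 9 divides 27, solutions exist.

Step 2: Apply extended Euclidean algorithm to find gcd.
We find integers such that 9*x0 + 9*y0 = 9

Step 3: Scale the particular solution.
Multiply by 27/9 = 3:
a = 0, b = 3

Step 4: Verify.
9*(0) + 9*(3) = 27 = 27 ✓

a = 0, b = 3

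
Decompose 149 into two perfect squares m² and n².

We need to find integers m, n > 0 such that m² + n² = 149.
Trying m = 7: n² = 149 - 7² = 149 - 49 = 100
n = 10
Check: 7² + 10² = 49 + 100 = 149 ✓

149 = 7² + 10²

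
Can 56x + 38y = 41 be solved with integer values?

Step 1: Compute gcd(56, 38).
gcd(56, 38) = 2

Step 2: Check divisibility.
Does 2 divide 41? 41 = 2 x 20 + 1, so no.

By the theorem on linear Diophantine equations, 56x + 38y = 41 has integer solutions if and only if gcd(56, 38) divides 41. Since 2 does not divide 41, no solutions exist.

No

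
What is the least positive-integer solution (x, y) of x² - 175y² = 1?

We seek the smallest positive integers (x, y) with x² - 175y² = 1, i.e., x² = 175y² + 1.
Try successive y values:
y = 1: x² = 175·1² + 1 = 176, not a perfect square
y = 2: x² = 175·2² + 1 = 701, not a perfect square
y = 3: x² = 175·3² + 1 = 1576, not a perfect square
... continuing the search (or via continued fractions) ...
y = 153: x² = 175·153² + 1 = 4096576, x = 2024 ✓

Verify: 2024² - 175·153² = 4096576 - 4096575 = 1 ✓

x = 2024, y = 153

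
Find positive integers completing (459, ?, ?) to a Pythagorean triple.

We need the other leg and hypotenuse such that 459² + x² = c².
Take x = 220, c = 509: 459² + 220² = 210681 + 48400 = 259081 = 509² ✓
Triple: (459, 220, 509)

(459, 220, 509)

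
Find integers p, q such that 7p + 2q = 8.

Step 1: Check solvability.
gcd(7, 2) = 1
Since 1 divides 8, solutions exist.

Step 2: Apply extended Euclidean algorithm to find gcd.
We find integers such that 7*x0 + 2*y0 = 1

Step 3: Scale the particular solution.
Multiply by 8/1 = 8:
p = 8, q = -24

Step 4: Verify.
7*(8) + 2*(-24) = 8 = 8 ✓

p = 8, q = -24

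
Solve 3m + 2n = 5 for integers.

Step 1: Check solvability.
gcd(3, 2) = 1
Since 1 divides 5, solutions exist.

Step 2: Apply extended Euclidean algorithm to find gcd.
We find integers such that 3*x0 + 2*y0 = 1

Step 3: Scale the particular solution.
Multiply by 5/1 = 5:
m = 5, n = -5

Step 4: Verify.
3*(5) + 2*(-5) = 5 = 5 ✓

m = 5, n = -5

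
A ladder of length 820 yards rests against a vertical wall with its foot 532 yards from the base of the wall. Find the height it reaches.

The ladder, wall, and ground form a right triangle with hypotenuse 820 and one leg 532.
By the Pythagorean theorem: h² = 820² - 532² = 672400 - 283024 = 389376
h = √389376 = 624 yards

624 yards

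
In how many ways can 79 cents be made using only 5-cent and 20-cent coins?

We need non-negative integers (x, y) with 5x + 20y = 79.
For each x from 0 to 15, check if (79 - 5x) is a non-negative multiple of 20.
Solutions (x, y): none
Count: 0

0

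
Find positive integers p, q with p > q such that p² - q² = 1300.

Factor: p² - q² = (p+q)(p-q) = 1300.
We need two factors of 1300 with the same parity.
Use p+q = 650 and p-q = 2 (product 650·2 = 1300).
Adding: 2p = 652, so p = 326.
Subtracting: 2q = 648, so q = 324.
Check: 326² - 324² = 106276 - 104976 = 1300 ✓

p = 326, q = 324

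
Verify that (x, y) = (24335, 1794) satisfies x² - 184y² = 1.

Compute x² = 24335² = 592192225
Compute 184y² = 184·1794² = 184·3218436 = 592192224
x² - 184y² = 592192225 - 592192224 = 1
Since this equals 1, (24335, 1794) is a solution.

Yes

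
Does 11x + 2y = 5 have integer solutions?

Step 1: Compute gcd(11, 2).
gcd(11, 2) = 1

Step 2: Check divisibility.
Does 1 divide 5? 5 = 1 x 5, so yes.

By the theorem on linear Diophantine equations, 11x + 2y = 5 has integer solutions if and only if gcd(11, 2) divides 5. Since 1 | 5, solutions exist.

Yes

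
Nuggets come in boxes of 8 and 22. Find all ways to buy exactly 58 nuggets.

We need non-negative integers (x, y) with 8x + 22y = 58.
For each x in 0..7, check if 58 - 8x is a non-negative multiple of 22.
No x yields an integer y ≥ 0.

No solution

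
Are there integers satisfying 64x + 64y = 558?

Step 1: Compute gcd(64, 64).
gcd(64, 64) = 64

Step 2: Check divisibility.
Does 64 divide 558? 558 = 64 x 8 + 46, so no.

By the theorem on linear Diophantine equations, 64x + 64y = 558 has integer solutions if and only if gcd(64, 64) divides 558. Since 64 does not divide 558, no solutions exist.

No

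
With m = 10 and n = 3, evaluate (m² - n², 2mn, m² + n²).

a = m² - n² = 100 - 9 = 91
b = 2mn = 2·10·3 = 60
c = m² + n² = 100 + 9 = 109
Verify: 91² + 60² = 8281 + 3600 = 11881 = 109² ✓

(91, 60, 109)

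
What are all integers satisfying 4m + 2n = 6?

Step 1: Compute gcd(4, 2) = 2.
Since 2 divides 6, solutions exist.

Step 2: Find a particular solution using extended Euclidean algorithm.
We get m₀ = 0, n₀ = 3.
Check: 4*0 + 2*3 = 6 = 6 ✓

Step 3: Write the general solution.
m = 0 + (2/2)t = 0 + 1t
n = 3 - (4/2)t = 3 - 2t
for any integer t.

m = 0 + 1t, n = 3 - 2t for integer t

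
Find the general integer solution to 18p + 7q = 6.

Step 1: Compute gcd(18, 7) = 1.
Since 1 divides 6, solutions exist.

Step 2: Find a particular solution using extended Euclidean algorithm.
We get p₀ = 12, q₀ = -30.
Check: 18*12 + 7*-30 = 6 = 6 ✓

Step 3: Write the general solution.
p = 12 + (7/1)t = 12 + 7t
q = -30 - (18/1)t = -30 - 18t
for any integer t.

p = 12 + 7t, q = -30 - 18t for integer t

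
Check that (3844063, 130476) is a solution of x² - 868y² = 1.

Compute x² = 3844063² = 14776820347969
Compute 868y² = 868·130476² = 868·17023986576 = 14776820347968
x² - 868y² = 14776820347969 - 14776820347968 = 1
Since this equals 1, (3844063, 130476) is a solution.

Yes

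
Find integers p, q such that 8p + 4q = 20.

Step 1: Check solvability.
gcd(8, 4) = 4
Since 4 divides 20, solutions exist.

Step 2: Apply extended Euclidean algorithm to find gcd.
We find integers such that 8*x0 + 4*y0 = 4

Step 3: Scale the particular solution.
Multiply by 20/4 = 5:
p = 0, q = 5

Step 4: Verify.
8*(0) + 4*(5) = 20 = 20 ✓

p = 0, q = 5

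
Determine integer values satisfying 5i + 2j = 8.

Step 1: Check solvability.
gcd(5, 2) = 1
Since 1 divides 8, solutions exist.

Step 2: Apply extended Euclidean algorithm to find gcd.
We find integers such that 5*x0 + 2*y0 = 1

Step 3: Scale the particular solution.
Multiply by 8/1 = 8:
i = 8, j = -16

Step 4: Verify.
5*(8) + 2*(-16) = 8 = 8 ✓

i = 8, j = -16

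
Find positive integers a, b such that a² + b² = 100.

Search for a with 100 - a² a perfect square.
a = 6: 100 - 6² = 100 - 36 = 64 = 8² ✓
So a = 6, b = 8.

a = 6, b = 8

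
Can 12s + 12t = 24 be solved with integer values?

Step 1: Compute gcd(12, 12).
gcd(12, 12) = 12

Step 2: Check divisibility.
Does 12 divide 24? 24 = 12 x 2, so yes.

By the theorem on linear Diophantine equations, 12s + 12t = 24 has integer solutions if and only if gcd(12, 12) divides 24. Since 12 | 24, solutions exist.

Yes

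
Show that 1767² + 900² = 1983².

Compute a² + b² = 1767² + 900² = 3122289 + 810000 = 3932289
Compute c² = 1983² = 3932289
Since 3932289 = 3932289, confirmed.

Yes, it is a Pythagorean triple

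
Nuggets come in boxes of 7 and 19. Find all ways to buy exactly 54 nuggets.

We need non-negative integers (x, y) with 7x + 19y = 54.
For each x in 0..7, check if 54 - 7x is a non-negative multiple of 19.
x = 5: 19y = 19, y = 1 ✓

(5 boxes of 7, 1 boxes of 19)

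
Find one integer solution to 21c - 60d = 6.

Step 1: Check solvability.
gcd(21, 60) = 3
Since 3 divides 6, solutions exist.

Step 2: Apply extended Euclidean algorithm to find gcd.
We find integers such that 21*x0 + 60*y0 = 3

Step 3: Scale the particular solution.
Multiply by 6/3 = 2:
c = 6, d = 2

Step 4: Verify.
21*(6) - 60*(2) = 6 = 6 ✓

c = 6, d = 2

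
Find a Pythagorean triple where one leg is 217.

We need the other leg and hypotenuse such that 217² + x² = c².
Take x = 456, c = 505: 217² + 456² = 47089 + 207936 = 255025 = 505² ✓
Triple: (217, 456, 505)

(217, 456, 505)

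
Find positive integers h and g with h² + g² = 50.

We need to find integers h, g > 0 such that h² + g² = 50.
Trying h = 1: g² = 50 - 1² = 50 - 1 = 49
g = 7
Check: 1² + 7² = 1 + 49 = 50 ✓

50 = 1² + 7²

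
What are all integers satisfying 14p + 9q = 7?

Step 1: Compute gcd(14, 9) = 1.
Since 1 divides 7, solutions exist.

Step 2: Find a particular solution using extended Euclidean algorithm.
We get p₀ = 14, q₀ = -21.
Check: 14*14 + 9*-21 = 7 = 7 ✓

Step 3: Write the general solution.
p = 14 + (9/1)t = 14 + 9t
q = -21 - (14/1)t = -21 - 14t
for any integer t.

p = 14 + 9t, q = -21 - 14t for integer t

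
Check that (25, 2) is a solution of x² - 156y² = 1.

Compute x² = 25² = 625
Compute 156y² = 156·2² = 156·4 = 624
x² - 156y² = 625 - 624 = 1
Since this equals 1, (25, 2) is a solution.

Yes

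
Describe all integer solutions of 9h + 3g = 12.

Step 1: Compute gcd(9, 3) = 3.
Since 3 divides 12, solutions exist.

Step 2: Find a particular solution using extended Euclidean algorithm.
We get h₀ = 0, g₀ = 4.
Check: 9*0 + 3*4 = 12 = 12 ✓

Step 3: Write the general solution.
h = 0 + (3/3)t = 0 + 1t
g = 4 - (9/3)t = 4 - 3t
for any integer t.

h = 0 + 1t, g = 4 - 3t for integer t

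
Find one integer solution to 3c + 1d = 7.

Step 1: Check solvability.
gcd(3, 1) = 1
Since 1 divides 7, solutions exist.

Step 2: Apply extended Euclidean algorithm to find gcd.
We find integers such that 3*x0 + 1*y0 = 1

Step 3: Scale the particular solution.
Multiply by 7/1 = 7:
c = 0, d = 7

Step 4: Verify.
3*(0) + 1*(7) = 7 = 7 ✓

c = 0, d = 7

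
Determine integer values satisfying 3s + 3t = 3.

Step 1: Check solvability.
gcd(3, 3) = 3
Since 3 divides 3, solutions exist.

Step 2: Apply extended Euclidean algorithm to find gcd.
We find integers such that 3*x0 + 3*y0 = 3

Step 3: Scale the particular solution.
Multiply by 3/3 = 1:
s = 0, t = 1

Step 4: Verify.
3*(0) + 3*(1) = 3 = 3 ✓

s = 0, t = 1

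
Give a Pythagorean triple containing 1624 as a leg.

We need the other leg and hypotenuse such that 1624² + x² = c².
Take x = 57, c = 1625: 1624² + 57² = 2637376 + 3249 = 2640625 = 1625² ✓
Triple: (57, 1624, 1625)

(57, 1624, 1625)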